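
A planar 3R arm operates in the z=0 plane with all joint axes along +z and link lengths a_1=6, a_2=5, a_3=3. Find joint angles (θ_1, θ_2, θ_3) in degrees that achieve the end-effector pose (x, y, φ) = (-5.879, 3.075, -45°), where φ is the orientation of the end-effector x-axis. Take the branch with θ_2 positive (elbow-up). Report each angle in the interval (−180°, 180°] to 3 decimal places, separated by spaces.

120.004 59.992 135.004

wrist centre = target − a_3·(cos φ, sin φ) = (-8.0003, 5.1963)
cos θ_2 = (91.0069−6²−5²)/(2·6·5) = 0.5001; θ_2 = 59.9924° (elbow-up)
β = atan2(5.1963,-8.0003) = 146.9957°; ψ = atan2(4.3298,8.5006) = 26.9922°
θ_1 = β − ψ = 120.0035°
θ_3 = φ − θ_1 − θ_2 = 135.0040° (wrapped to (-180°,180°])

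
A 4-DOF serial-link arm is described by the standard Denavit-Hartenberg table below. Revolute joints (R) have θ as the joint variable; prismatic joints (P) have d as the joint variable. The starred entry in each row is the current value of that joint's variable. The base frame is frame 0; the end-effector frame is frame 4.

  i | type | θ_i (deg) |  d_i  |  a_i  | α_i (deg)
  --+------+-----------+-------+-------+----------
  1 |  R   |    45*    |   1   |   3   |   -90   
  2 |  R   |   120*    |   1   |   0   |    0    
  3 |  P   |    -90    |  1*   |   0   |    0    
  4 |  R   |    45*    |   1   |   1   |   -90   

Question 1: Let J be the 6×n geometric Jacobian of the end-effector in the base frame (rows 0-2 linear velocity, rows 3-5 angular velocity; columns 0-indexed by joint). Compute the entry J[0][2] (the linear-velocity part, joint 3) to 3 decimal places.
-0.707

prismatic axis z_2 = (-0.7071,0.7071,0.0000)
J_v[:, 2] = z_2; J_ω[:, 2] = (0,0,0)
entry J[0][2] = -0.7071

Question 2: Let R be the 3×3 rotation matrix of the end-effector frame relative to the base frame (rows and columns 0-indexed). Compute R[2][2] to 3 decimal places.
End-effector z-axis (col 2 of R) = (-0.6830,-0.6830,-0.2588)
R[2][2] = -0.2588

-0.259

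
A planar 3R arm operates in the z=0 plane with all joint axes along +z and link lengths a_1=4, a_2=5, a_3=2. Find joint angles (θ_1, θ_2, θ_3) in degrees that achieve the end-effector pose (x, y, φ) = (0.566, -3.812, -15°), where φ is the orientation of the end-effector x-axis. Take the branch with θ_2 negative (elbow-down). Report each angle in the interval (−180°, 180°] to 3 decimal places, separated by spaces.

-30.008 -134.995 150.002

wrist centre = target − a_3·(cos φ, sin φ) = (-1.3659, -3.2944)
cos θ_2 = (12.7184−4²−5²)/(2·4·5) = -0.7070; θ_2 = -134.9946° (elbow-down)
β = atan2(-3.2944,-1.3659) = -112.5190°; ψ = atan2(-3.5359,0.4648) = -82.5113°
θ_1 = β − ψ = -30.0077°
θ_3 = φ − θ_1 − θ_2 = 150.0024° (wrapped to (-180°,180°])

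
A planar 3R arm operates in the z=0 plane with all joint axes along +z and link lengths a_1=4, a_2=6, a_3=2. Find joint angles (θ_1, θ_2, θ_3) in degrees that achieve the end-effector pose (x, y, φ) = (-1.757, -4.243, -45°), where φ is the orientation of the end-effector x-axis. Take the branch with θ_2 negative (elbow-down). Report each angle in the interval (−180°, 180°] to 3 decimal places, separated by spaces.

-44.993 -135.000 134.993

wrist centre = target − a_3·(cos φ, sin φ) = (-3.1712, -2.8288)
cos θ_2 = (18.0586−4²−6²)/(2·4·6) = -0.7071; θ_2 = -135.0004° (elbow-down)
β = atan2(-2.8288,-3.1712) = -138.2664°; ψ = atan2(-4.2426,-0.2427) = -93.2737°
θ_1 = β − ψ = -44.9927°
θ_3 = φ − θ_1 − θ_2 = 134.9931° (wrapped to (-180°,180°])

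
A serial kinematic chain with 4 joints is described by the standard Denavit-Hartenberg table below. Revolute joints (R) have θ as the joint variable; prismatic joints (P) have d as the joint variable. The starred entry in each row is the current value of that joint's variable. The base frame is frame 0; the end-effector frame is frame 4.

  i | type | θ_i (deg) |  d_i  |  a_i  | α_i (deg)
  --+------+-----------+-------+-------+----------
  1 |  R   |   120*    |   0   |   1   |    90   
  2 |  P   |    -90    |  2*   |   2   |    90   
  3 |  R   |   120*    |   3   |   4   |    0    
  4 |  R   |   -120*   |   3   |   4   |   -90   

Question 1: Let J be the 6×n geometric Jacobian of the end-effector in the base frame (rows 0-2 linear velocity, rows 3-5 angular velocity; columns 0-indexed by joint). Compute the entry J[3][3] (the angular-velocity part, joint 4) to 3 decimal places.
axis z_3 = (0.5000,-0.8660,-0.0000); lever o_n−o_3 = (1.5000,-2.5981,-4.0000)
cross product → J_v[:, 3] = (3.4641,2.0000,0.0000)
J_ω[:, 3] = z_3
entry J[3][3] = 0.5000

0.500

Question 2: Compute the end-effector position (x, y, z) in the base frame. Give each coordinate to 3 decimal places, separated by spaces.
after link 1: o_1 = (-0.5000, 0.8660, 0.0000)
after link 2: o_2 = (1.2321, 1.8660, -2.0000)
after link 3: o_3 = (5.7321, 1.0000, -0.0000)
after link 4: o_4 = (7.2321, -1.5981, -4.0000)

7.232 -1.598 -4.000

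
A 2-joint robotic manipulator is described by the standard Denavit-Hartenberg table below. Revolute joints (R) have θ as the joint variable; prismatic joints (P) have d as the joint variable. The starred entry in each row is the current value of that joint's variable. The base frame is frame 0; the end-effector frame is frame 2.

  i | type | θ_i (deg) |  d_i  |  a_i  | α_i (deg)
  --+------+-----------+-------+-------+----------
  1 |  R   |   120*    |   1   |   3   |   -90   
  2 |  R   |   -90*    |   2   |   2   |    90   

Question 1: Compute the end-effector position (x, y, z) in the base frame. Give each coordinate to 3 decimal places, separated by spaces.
after link 1: o_1 = (-1.5000, 2.5981, 1.0000)
after link 2: o_2 = (-3.2321, 1.5981, 3.0000)

-3.232 1.598 3.000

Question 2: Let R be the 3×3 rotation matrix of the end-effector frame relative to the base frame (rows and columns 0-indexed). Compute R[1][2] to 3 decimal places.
-0.866

End-effector z-axis (col 2 of R) = (0.5000,-0.8660,0.0000)
R[1][2] = -0.8660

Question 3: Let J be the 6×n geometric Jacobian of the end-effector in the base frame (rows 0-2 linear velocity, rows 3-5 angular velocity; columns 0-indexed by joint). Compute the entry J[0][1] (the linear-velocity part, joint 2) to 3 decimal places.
-1.000

axis z_1 = (-0.8660,-0.5000,0.0000); lever o_n−o_1 = (-1.7321,-1.0000,2.0000)
cross product → J_v[:, 1] = (-1.0000,1.7321,-0.0000)
J_ω[:, 1] = z_1
entry J[0][1] = -1.0000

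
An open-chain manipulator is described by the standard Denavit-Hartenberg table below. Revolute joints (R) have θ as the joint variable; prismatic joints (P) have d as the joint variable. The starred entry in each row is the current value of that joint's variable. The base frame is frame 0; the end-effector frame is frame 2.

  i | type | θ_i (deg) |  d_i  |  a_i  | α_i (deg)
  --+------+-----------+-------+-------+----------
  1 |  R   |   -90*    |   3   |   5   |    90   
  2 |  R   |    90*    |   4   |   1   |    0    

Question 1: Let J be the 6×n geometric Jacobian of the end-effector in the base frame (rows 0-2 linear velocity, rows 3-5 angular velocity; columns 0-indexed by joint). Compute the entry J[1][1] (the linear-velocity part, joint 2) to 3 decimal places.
axis z_1 = (-1.0000,-0.0000,0.0000); lever o_n−o_1 = (-4.0000,0.0000,1.0000)
cross product → J_v[:, 1] = (-0.0000,1.0000,-0.0000)
J_ω[:, 1] = z_1
entry J[1][1] = 1.0000

1.000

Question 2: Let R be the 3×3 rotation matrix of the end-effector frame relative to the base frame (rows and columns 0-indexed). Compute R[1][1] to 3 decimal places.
End-effector y-axis (col 1 of R) = (-0.0000,1.0000,0.0000)
R[1][1] = 1.0000

1.000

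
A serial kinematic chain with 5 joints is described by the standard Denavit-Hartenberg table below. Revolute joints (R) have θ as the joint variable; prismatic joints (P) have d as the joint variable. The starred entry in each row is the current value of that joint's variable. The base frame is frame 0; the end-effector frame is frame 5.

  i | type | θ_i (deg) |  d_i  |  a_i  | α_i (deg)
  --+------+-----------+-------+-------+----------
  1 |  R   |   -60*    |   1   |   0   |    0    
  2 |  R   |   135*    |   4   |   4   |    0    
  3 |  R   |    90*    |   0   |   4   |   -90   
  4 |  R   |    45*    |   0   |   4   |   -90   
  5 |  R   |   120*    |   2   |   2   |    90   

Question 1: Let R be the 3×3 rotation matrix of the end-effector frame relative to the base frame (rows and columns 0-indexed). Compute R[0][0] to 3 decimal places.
0.566

End-effector x-axis (col 0 of R) = (0.5657,0.7450,0.3536)
R[0][0] = 0.5657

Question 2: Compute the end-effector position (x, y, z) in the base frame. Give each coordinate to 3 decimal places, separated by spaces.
after link 1: o_1 = (0.0000, 0.0000, 1.0000)
after link 2: o_2 = (1.0353, 3.8637, 5.0000)
after link 3: o_3 = (-2.8284, 4.8990, 5.0000)
after link 4: o_4 = (-5.5605, 5.6310, 2.1716)
after link 5: o_5 = (-3.0632, 6.7550, 1.4645)

-3.063 6.755 1.464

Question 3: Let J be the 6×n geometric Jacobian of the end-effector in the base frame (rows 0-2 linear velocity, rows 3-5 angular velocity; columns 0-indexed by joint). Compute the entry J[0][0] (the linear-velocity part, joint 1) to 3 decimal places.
axis z_0 = ẑ; lever o_n−o_0 = (-3.0632,6.7550,1.4645)
cross product → J_v[:, 0] = (-6.7550,-3.0632,0.0000)
J_ω[:, 0] = z_0
entry J[0][0] = -6.7550

-6.755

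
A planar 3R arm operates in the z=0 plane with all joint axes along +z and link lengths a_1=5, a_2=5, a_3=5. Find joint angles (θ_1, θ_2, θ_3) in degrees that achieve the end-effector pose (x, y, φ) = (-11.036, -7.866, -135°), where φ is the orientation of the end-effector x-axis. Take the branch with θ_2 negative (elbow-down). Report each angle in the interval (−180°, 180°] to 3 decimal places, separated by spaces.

-120.006 -59.987 44.993

wrist centre = target − a_3·(cos φ, sin φ) = (-7.5005, -4.3305)
cos θ_2 = (75.0099−5²−5²)/(2·5·5) = 0.5002; θ_2 = -59.9869° (elbow-down)
β = atan2(-4.3305,-7.5005) = -149.9996°; ψ = atan2(-4.3296,7.5010) = -29.9934°
θ_1 = β − ψ = -120.0062°
θ_3 = φ − θ_1 − θ_2 = 44.9930° (wrapped to (-180°,180°])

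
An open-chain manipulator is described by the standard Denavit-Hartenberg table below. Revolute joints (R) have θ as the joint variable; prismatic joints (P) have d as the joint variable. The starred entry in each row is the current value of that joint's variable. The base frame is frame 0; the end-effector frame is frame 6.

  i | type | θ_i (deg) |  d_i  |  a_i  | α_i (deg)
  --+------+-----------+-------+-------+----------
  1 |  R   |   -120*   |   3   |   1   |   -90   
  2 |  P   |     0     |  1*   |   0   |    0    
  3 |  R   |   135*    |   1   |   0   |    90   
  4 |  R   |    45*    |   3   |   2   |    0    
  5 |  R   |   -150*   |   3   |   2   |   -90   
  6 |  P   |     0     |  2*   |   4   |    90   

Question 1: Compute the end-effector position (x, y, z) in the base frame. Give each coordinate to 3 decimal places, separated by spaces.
after link 1: o_1 = (-0.5000, -0.8660, 3.0000)
after link 2: o_2 = (0.3660, -1.3660, 3.0000)
after link 3: o_3 = (1.2321, -1.8660, 3.0000)
after link 4: o_4 = (1.8961, -3.5442, -0.1213)
after link 5: o_5 = (-1.0206, -4.7324, -1.8766)
after link 6: o_6 = (-4.4979, -1.9927, -2.5106)

-4.498 -1.993 -2.511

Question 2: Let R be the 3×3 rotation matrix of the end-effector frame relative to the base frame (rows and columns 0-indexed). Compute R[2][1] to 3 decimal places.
End-effector y-axis (col 1 of R) = (0.1174,0.7209,-0.6830)
R[2][1] = -0.6830

-0.683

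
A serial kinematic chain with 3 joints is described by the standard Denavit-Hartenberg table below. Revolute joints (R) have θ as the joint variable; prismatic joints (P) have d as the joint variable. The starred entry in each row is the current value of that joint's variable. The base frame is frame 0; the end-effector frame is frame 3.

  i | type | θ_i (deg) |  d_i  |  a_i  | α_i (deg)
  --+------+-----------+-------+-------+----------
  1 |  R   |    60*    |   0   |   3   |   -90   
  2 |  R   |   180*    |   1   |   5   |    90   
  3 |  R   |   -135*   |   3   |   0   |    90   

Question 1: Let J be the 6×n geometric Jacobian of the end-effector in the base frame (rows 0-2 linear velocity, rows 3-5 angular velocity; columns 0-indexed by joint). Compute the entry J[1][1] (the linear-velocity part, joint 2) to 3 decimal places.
axis z_1 = (-0.8660,0.5000,0.0000); lever o_n−o_1 = (-3.3660,-3.8301,-3.0000)
cross product → J_v[:, 1] = (-1.5000,-2.5981,5.0000)
J_ω[:, 1] = z_1
entry J[1][1] = -2.5981

-2.598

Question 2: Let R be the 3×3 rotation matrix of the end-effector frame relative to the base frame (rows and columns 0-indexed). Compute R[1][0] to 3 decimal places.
End-effector x-axis (col 0 of R) = (0.9659,0.2588,-0.0000)
R[1][0] = 0.2588

0.259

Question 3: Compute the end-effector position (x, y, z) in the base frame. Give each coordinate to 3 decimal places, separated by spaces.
after link 1: o_1 = (1.5000, 2.5981, 0.0000)
after link 2: o_2 = (-1.8660, -1.2321, -0.0000)
after link 3: o_3 = (-1.8660, -1.2321, -3.0000)

-1.866 -1.232 -3.000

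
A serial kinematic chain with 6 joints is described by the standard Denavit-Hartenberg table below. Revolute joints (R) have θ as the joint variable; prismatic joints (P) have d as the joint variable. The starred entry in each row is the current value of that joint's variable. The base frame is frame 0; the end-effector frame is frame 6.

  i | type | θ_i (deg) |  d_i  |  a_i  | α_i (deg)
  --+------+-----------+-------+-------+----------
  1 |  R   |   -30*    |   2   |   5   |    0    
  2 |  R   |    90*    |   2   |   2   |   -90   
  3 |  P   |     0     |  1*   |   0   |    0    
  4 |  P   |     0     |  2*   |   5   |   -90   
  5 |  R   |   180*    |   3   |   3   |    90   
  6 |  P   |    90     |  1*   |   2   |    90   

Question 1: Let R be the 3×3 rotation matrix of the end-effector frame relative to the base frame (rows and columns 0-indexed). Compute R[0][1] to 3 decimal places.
End-effector y-axis (col 1 of R) = (0.8660,-0.5000,-0.0000)
R[0][1] = 0.8660

0.866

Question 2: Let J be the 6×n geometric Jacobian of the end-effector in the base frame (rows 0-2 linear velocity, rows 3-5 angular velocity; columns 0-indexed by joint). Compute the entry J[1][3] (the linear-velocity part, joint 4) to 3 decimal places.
0.500

prismatic axis z_3 = (-0.8660,0.5000,0.0000)
J_v[:, 3] = z_3; J_ω[:, 3] = (0,0,0)
entry J[1][3] = 0.5000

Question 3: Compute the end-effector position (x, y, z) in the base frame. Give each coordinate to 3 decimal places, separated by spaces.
4.598 1.964 -1.000

after link 1: o_1 = (4.3301, -2.5000, 2.0000)
after link 2: o_2 = (5.3301, -0.7679, 4.0000)
after link 3: o_3 = (4.4641, -0.2679, 4.0000)
after link 4: o_4 = (5.2321, 5.0622, 4.0000)
after link 5: o_5 = (3.7321, 2.4641, 1.0000)
after link 6: o_6 = (4.5981, 1.9641, -1.0000)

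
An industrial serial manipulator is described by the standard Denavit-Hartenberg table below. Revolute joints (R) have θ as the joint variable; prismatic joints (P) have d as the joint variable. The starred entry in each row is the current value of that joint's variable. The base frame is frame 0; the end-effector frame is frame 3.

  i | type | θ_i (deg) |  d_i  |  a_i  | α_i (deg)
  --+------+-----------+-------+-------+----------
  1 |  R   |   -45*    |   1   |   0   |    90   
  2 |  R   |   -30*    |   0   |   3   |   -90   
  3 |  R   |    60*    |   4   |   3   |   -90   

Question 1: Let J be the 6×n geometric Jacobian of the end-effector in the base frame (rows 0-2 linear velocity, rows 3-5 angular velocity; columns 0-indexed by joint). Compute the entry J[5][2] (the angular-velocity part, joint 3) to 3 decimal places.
axis z_2 = (0.3536,-0.3536,0.8660); lever o_n−o_2 = (4.1699,-0.4957,2.7141)
cross product → J_v[:, 2] = (-0.5303,2.6517,1.2990)
J_ω[:, 2] = z_2
entry J[5][2] = 0.8660

0.866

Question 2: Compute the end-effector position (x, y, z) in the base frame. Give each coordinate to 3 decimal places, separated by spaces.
6.007 -2.333 2.214

after link 1: o_1 = (0.0000, 0.0000, 1.0000)
after link 2: o_2 = (1.8371, -1.8371, -0.5000)
after link 3: o_3 = (6.0070, -2.3328, 2.2141)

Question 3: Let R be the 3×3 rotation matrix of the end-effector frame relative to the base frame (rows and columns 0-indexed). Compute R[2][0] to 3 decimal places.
-0.250

End-effector x-axis (col 0 of R) = (0.9186,0.3062,-0.2500)
R[2][0] = -0.2500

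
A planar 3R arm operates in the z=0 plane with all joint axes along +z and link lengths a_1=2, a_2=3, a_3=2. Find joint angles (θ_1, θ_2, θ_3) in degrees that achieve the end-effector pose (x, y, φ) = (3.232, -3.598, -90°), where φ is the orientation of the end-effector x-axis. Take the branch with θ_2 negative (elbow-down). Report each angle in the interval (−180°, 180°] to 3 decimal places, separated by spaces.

30.003 -90.003 -30.000

wrist centre = target − a_3·(cos φ, sin φ) = (3.2320, -1.5980)
cos θ_2 = (12.9994−2²−3²)/(2·2·3) = -0.0000; θ_2 = -90.0027° (elbow-down)
β = atan2(-1.5980,3.2320) = -26.3092°; ψ = atan2(-3.0000,1.9999) = -56.3118°
θ_1 = β − ψ = 30.0026°
θ_3 = φ − θ_1 − θ_2 = -29.9999° (wrapped to (-180°,180°])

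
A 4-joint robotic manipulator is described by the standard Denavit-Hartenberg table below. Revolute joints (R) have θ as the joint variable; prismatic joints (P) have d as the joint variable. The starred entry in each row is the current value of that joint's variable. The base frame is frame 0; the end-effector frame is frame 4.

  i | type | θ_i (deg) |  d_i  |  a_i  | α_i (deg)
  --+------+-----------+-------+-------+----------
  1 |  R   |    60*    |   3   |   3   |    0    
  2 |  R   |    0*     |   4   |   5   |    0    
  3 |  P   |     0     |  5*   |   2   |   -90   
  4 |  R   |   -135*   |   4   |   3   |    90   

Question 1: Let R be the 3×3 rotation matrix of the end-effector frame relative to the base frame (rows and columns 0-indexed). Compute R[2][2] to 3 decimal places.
End-effector z-axis (col 2 of R) = (-0.3536,-0.6124,-0.7071)
R[2][2] = -0.7071

-0.707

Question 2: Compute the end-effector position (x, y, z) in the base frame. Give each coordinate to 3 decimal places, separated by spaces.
0.475 8.823 14.121

after link 1: o_1 = (1.5000, 2.5981, 3.0000)
after link 2: o_2 = (4.0000, 6.9282, 7.0000)
after link 3: o_3 = (5.0000, 8.6603, 12.0000)
after link 4: o_4 = (0.4752, 8.8231, 14.1213)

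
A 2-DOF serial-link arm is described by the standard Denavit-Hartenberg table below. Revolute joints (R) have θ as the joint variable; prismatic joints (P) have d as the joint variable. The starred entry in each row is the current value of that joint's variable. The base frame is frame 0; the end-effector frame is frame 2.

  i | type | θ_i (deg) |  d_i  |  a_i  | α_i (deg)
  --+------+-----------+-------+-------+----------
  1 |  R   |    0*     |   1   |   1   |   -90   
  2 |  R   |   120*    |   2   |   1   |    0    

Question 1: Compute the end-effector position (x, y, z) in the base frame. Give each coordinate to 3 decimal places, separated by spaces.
after link 1: o_1 = (1.0000, 0.0000, 1.0000)
after link 2: o_2 = (0.5000, 2.0000, 0.1340)

0.500 2.000 0.134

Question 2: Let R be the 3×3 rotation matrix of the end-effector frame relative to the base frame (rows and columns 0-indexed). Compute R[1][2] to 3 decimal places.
End-effector z-axis (col 2 of R) = (0.0000,1.0000,0.0000)
R[1][2] = 1.0000

1.000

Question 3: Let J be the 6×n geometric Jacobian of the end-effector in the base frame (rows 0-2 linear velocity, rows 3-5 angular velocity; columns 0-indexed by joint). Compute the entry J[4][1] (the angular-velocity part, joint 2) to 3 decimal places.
axis z_1 = (0.0000,1.0000,0.0000); lever o_n−o_1 = (-0.5000,2.0000,-0.8660)
cross product → J_v[:, 1] = (-0.8660,-0.0000,0.5000)
J_ω[:, 1] = z_1
entry J[4][1] = 1.0000

1.000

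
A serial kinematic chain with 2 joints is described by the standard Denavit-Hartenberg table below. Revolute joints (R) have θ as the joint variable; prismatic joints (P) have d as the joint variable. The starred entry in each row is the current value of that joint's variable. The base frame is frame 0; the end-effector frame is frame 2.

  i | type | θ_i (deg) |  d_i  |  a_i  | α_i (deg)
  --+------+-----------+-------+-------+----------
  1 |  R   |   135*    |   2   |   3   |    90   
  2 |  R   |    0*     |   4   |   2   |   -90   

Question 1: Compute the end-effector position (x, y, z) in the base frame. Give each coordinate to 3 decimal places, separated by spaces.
-0.707 6.364 2.000

after link 1: o_1 = (-2.1213, 2.1213, 2.0000)
after link 2: o_2 = (-0.7071, 6.3640, 2.0000)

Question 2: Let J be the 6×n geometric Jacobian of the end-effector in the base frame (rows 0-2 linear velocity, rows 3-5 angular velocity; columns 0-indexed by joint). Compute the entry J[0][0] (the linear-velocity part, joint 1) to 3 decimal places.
axis z_0 = ẑ; lever o_n−o_0 = (-0.7071,6.3640,2.0000)
cross product → J_v[:, 0] = (-6.3640,-0.7071,0.0000)
J_ω[:, 0] = z_0
entry J[0][0] = -6.3640

-6.364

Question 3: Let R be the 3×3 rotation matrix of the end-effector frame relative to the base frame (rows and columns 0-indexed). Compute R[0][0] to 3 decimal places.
End-effector x-axis (col 0 of R) = (-0.7071,0.7071,0.0000)
R[0][0] = -0.7071

-0.707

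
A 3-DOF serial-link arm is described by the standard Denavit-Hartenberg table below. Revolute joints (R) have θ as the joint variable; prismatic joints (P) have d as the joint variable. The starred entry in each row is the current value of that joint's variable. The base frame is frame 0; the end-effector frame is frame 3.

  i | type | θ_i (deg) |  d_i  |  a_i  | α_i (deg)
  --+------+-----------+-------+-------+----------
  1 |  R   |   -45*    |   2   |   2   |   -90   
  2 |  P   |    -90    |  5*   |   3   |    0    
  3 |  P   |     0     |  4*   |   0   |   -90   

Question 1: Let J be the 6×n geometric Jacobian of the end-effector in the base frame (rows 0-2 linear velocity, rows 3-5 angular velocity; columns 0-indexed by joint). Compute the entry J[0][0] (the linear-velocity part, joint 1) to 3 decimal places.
-4.950

axis z_0 = ẑ; lever o_n−o_0 = (7.7782,4.9497,5.0000)
cross product → J_v[:, 0] = (-4.9497,7.7782,0.0000)
J_ω[:, 0] = z_0
entry J[0][0] = -4.9497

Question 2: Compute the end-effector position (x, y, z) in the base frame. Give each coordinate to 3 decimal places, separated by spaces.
after link 1: o_1 = (1.4142, -1.4142, 2.0000)
after link 2: o_2 = (4.9497, 2.1213, 5.0000)
after link 3: o_3 = (7.7782, 4.9497, 5.0000)

7.778 4.950 5.000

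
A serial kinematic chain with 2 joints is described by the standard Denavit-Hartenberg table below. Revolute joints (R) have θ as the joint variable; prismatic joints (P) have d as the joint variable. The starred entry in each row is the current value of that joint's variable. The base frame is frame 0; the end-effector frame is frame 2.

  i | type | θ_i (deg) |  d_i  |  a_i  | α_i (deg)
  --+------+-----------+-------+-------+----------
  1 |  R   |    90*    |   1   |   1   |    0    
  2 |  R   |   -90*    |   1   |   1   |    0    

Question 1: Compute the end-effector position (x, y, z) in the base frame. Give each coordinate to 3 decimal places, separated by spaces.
1.000 1.000 2.000

after link 1: o_1 = (0.0000, 1.0000, 1.0000)
after link 2: o_2 = (1.0000, 1.0000, 2.0000)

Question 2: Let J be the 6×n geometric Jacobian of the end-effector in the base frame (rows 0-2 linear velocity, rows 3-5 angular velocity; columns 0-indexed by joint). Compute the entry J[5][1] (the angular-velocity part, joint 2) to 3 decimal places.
1.000

axis z_1 = (0.0000,0.0000,1.0000); lever o_n−o_1 = (1.0000,0.0000,1.0000)
cross product → J_v[:, 1] = (0.0000,1.0000,0.0000)
J_ω[:, 1] = z_1
entry J[5][1] = 1.0000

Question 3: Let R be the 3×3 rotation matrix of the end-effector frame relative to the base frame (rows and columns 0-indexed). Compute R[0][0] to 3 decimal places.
1.000

End-effector x-axis (col 0 of R) = (1.0000,0.0000,0.0000)
R[0][0] = 1.0000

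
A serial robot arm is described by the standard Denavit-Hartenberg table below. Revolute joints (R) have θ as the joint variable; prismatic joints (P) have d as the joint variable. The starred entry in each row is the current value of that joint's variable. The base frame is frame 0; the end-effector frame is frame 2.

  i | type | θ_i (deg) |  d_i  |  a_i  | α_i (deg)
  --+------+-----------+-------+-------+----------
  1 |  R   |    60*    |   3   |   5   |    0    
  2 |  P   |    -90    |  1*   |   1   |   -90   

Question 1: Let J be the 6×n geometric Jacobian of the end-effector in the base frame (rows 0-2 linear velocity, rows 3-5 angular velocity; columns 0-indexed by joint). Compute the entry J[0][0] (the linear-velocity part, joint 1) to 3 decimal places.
axis z_0 = ẑ; lever o_n−o_0 = (3.3660,3.8301,4.0000)
cross product → J_v[:, 0] = (-3.8301,3.3660,0.0000)
J_ω[:, 0] = z_0
entry J[0][0] = -3.8301

-3.830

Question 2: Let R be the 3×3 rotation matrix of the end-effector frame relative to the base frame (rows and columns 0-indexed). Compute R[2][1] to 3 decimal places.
-1.000

End-effector y-axis (col 1 of R) = (0.0000,0.0000,-1.0000)
R[2][1] = -1.0000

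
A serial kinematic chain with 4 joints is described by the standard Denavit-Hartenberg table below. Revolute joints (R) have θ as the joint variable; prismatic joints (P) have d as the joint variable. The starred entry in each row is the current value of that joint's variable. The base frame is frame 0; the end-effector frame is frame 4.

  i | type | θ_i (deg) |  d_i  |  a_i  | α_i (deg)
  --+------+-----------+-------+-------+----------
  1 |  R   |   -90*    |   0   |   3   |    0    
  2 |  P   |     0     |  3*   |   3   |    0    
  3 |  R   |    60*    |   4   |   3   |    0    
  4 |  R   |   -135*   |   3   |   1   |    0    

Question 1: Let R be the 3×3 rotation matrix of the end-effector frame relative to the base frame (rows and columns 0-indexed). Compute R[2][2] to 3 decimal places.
End-effector z-axis (col 2 of R) = (0.0000,0.0000,1.0000)
R[2][2] = 1.0000

1.000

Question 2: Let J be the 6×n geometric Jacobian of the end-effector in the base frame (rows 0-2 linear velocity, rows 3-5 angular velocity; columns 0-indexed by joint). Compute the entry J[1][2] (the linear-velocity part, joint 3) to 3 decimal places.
1.632

axis z_2 = (0.0000,0.0000,1.0000); lever o_n−o_2 = (1.6322,-1.7588,7.0000)
cross product → J_v[:, 2] = (1.7588,1.6322,-0.0000)
J_ω[:, 2] = z_2
entry J[1][2] = 1.6322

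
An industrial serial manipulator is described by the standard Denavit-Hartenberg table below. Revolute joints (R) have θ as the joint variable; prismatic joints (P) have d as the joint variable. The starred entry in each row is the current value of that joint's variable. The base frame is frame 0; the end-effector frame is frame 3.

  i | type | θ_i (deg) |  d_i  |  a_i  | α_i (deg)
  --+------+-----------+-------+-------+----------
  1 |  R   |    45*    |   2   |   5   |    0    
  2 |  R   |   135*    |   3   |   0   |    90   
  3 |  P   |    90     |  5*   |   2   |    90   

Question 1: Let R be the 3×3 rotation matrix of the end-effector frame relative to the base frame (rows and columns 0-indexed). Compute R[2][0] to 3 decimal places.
End-effector x-axis (col 0 of R) = (-0.0000,-0.0000,1.0000)
R[2][0] = 1.0000

1.000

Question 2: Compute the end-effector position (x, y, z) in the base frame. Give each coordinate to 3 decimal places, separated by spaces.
3.536 8.536 7.000

after link 1: o_1 = (3.5355, 3.5355, 2.0000)
after link 2: o_2 = (3.5355, 3.5355, 5.0000)
after link 3: o_3 = (3.5355, 8.5355, 7.0000)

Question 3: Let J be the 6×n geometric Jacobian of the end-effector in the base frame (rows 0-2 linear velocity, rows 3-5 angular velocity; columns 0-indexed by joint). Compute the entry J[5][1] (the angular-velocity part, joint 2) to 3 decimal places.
1.000

axis z_1 = (0.0000,0.0000,1.0000); lever o_n−o_1 = (0.0000,5.0000,5.0000)
cross product → J_v[:, 1] = (-5.0000,0.0000,0.0000)
J_ω[:, 1] = z_1
entry J[5][1] = 1.0000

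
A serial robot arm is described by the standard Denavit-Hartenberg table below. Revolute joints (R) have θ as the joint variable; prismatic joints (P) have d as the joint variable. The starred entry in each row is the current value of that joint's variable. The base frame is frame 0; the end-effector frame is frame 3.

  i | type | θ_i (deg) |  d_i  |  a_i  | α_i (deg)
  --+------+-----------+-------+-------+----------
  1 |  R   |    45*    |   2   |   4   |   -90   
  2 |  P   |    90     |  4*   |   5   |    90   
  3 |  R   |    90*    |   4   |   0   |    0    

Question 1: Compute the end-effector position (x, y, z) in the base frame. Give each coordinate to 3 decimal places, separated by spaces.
2.828 8.485 -3.000

after link 1: o_1 = (2.8284, 2.8284, 2.0000)
after link 2: o_2 = (0.0000, 5.6569, -3.0000)
after link 3: o_3 = (2.8284, 8.4853, -3.0000)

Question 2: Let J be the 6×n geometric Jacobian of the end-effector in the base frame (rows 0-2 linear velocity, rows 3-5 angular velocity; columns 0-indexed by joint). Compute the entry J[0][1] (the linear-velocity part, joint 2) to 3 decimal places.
-0.707

prismatic axis z_1 = (-0.7071,0.7071,0.0000)
J_v[:, 1] = z_1; J_ω[:, 1] = (0,0,0)
entry J[0][1] = -0.7071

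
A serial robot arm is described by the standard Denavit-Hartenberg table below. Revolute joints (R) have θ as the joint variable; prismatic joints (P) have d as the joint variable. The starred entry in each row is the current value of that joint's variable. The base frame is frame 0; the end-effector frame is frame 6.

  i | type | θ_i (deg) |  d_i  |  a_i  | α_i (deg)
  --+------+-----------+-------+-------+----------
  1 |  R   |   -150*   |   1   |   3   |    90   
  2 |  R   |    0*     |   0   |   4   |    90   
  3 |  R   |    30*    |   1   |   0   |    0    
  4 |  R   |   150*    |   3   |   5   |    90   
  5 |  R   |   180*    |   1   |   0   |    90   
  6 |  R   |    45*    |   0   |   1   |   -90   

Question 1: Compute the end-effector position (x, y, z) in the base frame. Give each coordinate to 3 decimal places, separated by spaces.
after link 1: o_1 = (-2.5981, -1.5000, 1.0000)
after link 2: o_2 = (-6.0622, -3.5000, 1.0000)
after link 3: o_3 = (-6.0622, -3.5000, 0.0000)
after link 4: o_4 = (-1.7321, -1.0000, -3.0000)
after link 5: o_5 = (-2.2321, -0.1340, -3.0000)
after link 6: o_6 = (-3.1980, 0.1248, -3.0000)

-3.198 0.125 -3.000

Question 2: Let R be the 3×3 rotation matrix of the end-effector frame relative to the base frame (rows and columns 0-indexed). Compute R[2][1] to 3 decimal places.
1.000

End-effector y-axis (col 1 of R) = (-0.0000,-0.0000,1.0000)
R[2][1] = 1.0000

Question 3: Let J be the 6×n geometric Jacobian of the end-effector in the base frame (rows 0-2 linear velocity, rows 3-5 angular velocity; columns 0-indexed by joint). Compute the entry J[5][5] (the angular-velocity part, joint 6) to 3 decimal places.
axis z_5 = (0.0000,0.0000,-1.0000); lever o_n−o_5 = (-0.9659,0.2588,0.0000)
cross product → J_v[:, 5] = (0.2588,0.9659,0.0000)
J_ω[:, 5] = z_5
entry J[5][5] = -1.0000

-1.000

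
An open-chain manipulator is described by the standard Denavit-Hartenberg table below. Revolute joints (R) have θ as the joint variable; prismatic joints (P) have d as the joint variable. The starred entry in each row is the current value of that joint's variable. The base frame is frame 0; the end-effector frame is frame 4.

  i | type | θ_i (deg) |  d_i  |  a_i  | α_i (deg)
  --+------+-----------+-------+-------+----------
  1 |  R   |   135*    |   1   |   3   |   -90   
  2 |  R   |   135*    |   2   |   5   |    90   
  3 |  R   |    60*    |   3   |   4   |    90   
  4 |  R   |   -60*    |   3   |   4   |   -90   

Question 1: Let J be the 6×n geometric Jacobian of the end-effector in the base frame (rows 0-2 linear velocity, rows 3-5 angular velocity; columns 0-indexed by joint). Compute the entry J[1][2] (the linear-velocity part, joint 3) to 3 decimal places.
-2.110

axis z_2 = (-0.5000,0.5000,-0.7071); lever o_n−o_2 = (0.4175,-5.6447,-3.6303)
cross product → J_v[:, 2] = (-5.8065,-2.1104,2.6136)
J_ω[:, 2] = z_2
entry J[1][2] = -2.1104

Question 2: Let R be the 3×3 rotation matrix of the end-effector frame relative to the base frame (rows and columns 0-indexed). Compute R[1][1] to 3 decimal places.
0.079

End-effector y-axis (col 1 of R) = (-0.7866,0.0795,0.6124)
R[1][1] = 0.0795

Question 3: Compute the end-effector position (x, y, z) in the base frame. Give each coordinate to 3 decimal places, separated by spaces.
after link 1: o_1 = (-2.1213, 2.1213, 1.0000)
after link 2: o_2 = (-1.0355, -1.7929, -2.5355)
after link 3: o_3 = (-3.9850, -3.7424, -6.0711)
after link 4: o_4 = (-0.6180, -7.4376, -6.1658)

-0.618 -7.438 -6.166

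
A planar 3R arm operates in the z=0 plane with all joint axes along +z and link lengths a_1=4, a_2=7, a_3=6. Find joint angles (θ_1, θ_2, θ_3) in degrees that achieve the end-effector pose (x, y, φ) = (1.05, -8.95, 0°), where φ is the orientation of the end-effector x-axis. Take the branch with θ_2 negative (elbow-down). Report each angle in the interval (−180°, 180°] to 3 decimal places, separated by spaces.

wrist centre = target − a_3·(cos φ, sin φ) = (-4.9500, -8.9500)
cos θ_2 = (104.6050−4²−7²)/(2·4·7) = 0.7072; θ_2 = -44.9898° (elbow-down)
β = atan2(-8.9500,-4.9500) = -118.9458°; ψ = atan2(-4.9489,8.9506) = -28.9385°
θ_1 = β − ψ = -90.0072°
θ_3 = φ − θ_1 − θ_2 = 134.9971° (wrapped to (-180°,180°])

-90.007 -44.990 134.997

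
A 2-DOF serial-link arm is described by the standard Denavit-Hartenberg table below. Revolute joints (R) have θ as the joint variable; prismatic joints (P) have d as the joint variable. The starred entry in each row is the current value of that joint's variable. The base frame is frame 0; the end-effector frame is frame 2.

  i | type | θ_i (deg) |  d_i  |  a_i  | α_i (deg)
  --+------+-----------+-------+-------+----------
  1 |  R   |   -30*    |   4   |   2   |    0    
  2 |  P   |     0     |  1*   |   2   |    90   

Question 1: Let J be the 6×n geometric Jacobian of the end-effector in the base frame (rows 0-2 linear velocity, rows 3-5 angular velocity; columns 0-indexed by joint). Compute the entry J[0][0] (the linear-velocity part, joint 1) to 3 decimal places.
2.000

axis z_0 = ẑ; lever o_n−o_0 = (3.4641,-2.0000,5.0000)
cross product → J_v[:, 0] = (2.0000,3.4641,-0.0000)
J_ω[:, 0] = z_0
entry J[0][0] = 2.0000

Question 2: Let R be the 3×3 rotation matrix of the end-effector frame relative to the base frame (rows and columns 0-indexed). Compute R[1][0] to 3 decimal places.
-0.500

End-effector x-axis (col 0 of R) = (0.8660,-0.5000,0.0000)
R[1][0] = -0.5000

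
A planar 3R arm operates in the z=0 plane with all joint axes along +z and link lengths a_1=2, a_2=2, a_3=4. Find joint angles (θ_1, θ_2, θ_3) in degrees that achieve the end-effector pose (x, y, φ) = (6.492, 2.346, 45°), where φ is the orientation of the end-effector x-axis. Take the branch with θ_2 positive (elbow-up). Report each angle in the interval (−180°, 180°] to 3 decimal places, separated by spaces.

wrist centre = target − a_3·(cos φ, sin φ) = (3.6636, -0.4824)
cos θ_2 = (13.6545−2²−2²)/(2·2·2) = 0.7068; θ_2 = 45.0238° (elbow-up)
β = atan2(-0.4824,3.6636) = -7.5017°; ψ = atan2(1.4148,3.4136) = 22.5119°
θ_1 = β − ψ = -30.0136°
θ_3 = φ − θ_1 − θ_2 = 29.9898° (wrapped to (-180°,180°])

-30.014 45.024 29.990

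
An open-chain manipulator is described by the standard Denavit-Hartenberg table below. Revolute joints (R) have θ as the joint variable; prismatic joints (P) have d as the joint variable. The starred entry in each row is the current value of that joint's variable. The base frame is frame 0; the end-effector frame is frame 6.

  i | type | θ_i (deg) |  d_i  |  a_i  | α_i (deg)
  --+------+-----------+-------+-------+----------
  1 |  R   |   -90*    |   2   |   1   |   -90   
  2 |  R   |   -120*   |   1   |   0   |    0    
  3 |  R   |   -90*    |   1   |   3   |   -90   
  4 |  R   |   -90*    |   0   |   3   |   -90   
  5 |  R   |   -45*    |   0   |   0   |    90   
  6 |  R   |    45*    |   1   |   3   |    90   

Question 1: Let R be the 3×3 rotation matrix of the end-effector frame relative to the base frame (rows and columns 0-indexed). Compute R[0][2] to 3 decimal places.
0.500

End-effector z-axis (col 2 of R) = (0.5000,-0.3624,0.7866)
R[0][2] = 0.5000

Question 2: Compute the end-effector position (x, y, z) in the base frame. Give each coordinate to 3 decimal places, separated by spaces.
5.793 4.539 1.351

after link 1: o_1 = (0.0000, -1.0000, 2.0000)
after link 2: o_2 = (1.0000, -1.0000, 2.0000)
after link 3: o_3 = (2.0000, 1.5981, 0.5000)
after link 4: o_4 = (5.0000, 1.5981, 0.5000)
after link 5: o_5 = (5.0000, 1.5981, 0.5000)
after link 6: o_6 = (5.7929, 4.5387, 1.3508)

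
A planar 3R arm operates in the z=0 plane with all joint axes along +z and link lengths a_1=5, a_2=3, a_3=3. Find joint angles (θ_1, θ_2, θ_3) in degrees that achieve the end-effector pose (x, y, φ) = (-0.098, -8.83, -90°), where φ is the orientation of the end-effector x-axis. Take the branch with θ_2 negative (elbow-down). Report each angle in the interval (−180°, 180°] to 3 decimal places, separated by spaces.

wrist centre = target − a_3·(cos φ, sin φ) = (-0.0980, -5.8300)
cos θ_2 = (33.9985−5²−3²)/(2·5·3) = -0.0000; θ_2 = -90.0029° (elbow-down)
β = atan2(-5.8300,-0.0980) = -90.9630°; ψ = atan2(-3.0000,4.9999) = -30.9645°
θ_1 = β − ψ = -59.9985°
θ_3 = φ − θ_1 − θ_2 = 60.0014° (wrapped to (-180°,180°])

-59.999 -90.003 60.001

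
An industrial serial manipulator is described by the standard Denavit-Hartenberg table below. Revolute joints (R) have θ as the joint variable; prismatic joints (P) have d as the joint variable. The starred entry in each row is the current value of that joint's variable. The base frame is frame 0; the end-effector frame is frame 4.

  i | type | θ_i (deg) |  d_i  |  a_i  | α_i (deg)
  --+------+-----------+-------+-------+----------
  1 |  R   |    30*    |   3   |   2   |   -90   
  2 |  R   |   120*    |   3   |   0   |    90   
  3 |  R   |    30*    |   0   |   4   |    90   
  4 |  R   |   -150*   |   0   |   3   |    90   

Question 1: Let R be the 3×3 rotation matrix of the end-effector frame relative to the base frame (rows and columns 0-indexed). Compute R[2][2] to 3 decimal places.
End-effector z-axis (col 2 of R) = (0.9620,0.2667,-0.0580)
R[2][2] = -0.0580

-0.058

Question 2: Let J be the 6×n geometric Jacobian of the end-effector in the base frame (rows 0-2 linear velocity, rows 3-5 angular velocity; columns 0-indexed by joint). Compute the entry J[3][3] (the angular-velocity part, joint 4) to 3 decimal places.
axis z_3 = (0.2165,-0.8750,-0.4330); lever o_n−o_3 = (0.4988,-1.2120,2.6986)
cross product → J_v[:, 3] = (-2.8861,-0.8002,0.1740)
J_ω[:, 3] = z_3
entry J[3][3] = 0.2165

0.217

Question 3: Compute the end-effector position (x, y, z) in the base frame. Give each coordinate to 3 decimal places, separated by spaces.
-1.769 3.252 2.699

after link 1: o_1 = (1.7321, 1.0000, 3.0000)
after link 2: o_2 = (0.2321, 3.5981, 3.0000)
after link 3: o_3 = (-2.2679, 4.4641, -0.0000)
after link 4: o_4 = (-1.7692, 3.2521, 2.6986)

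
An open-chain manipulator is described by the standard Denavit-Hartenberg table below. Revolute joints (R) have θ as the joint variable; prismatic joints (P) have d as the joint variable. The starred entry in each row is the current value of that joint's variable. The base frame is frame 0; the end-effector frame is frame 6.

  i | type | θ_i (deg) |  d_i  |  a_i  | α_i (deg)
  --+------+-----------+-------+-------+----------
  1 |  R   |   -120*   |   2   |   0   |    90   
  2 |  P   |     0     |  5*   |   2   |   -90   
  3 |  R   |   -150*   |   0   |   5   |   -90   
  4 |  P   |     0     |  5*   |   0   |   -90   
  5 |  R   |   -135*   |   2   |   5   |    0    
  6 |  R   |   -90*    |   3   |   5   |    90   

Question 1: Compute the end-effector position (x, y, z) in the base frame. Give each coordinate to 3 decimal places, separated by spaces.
after link 1: o_1 = (0.0000, 0.0000, 2.0000)
after link 2: o_2 = (-5.3301, 0.7679, 2.0000)
after link 3: o_3 = (-5.3301, 5.7679, 2.0000)
after link 4: o_4 = (-10.3301, 5.7679, 2.0000)
after link 5: o_5 = (-13.8657, 2.2324, 0.0000)
after link 6: o_6 = (-10.3301, -1.3031, -3.0000)

-10.330 -1.303 -3.000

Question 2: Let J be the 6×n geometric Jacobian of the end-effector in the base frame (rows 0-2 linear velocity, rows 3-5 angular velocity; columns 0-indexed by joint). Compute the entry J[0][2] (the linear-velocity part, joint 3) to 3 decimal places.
2.071

axis z_2 = (0.0000,0.0000,1.0000); lever o_n−o_2 = (-5.0000,-2.0711,-5.0000)
cross product → J_v[:, 2] = (2.0711,-5.0000,0.0000)
J_ω[:, 2] = z_2
entry J[0][2] = 2.0711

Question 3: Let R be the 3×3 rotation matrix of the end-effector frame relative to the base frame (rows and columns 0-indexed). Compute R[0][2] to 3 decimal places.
0.707

End-effector z-axis (col 2 of R) = (0.7071,0.7071,-0.0000)
R[0][2] = 0.7071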